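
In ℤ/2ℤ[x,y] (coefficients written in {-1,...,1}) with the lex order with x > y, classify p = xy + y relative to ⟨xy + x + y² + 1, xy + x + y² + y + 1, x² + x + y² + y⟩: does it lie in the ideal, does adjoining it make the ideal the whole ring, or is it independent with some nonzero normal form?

First compute the reduced Gröbner basis of I by Buchberger's algorithm.
f_1 = xy + x + y² + 1, LT = xy.
f_2 = xy + x + y² + y + 1, LT = xy.
f_3 = x² + x + y² + y, LT = x².

S(f_1,f_2): lcm = xy. S = y.
  reduce S modulo (f_1, f_2, f_3):
  remainder y ≠ 0; add h_4 = y to the basis.

S(f_2,f_3): lcm = x²y. S = x² + xy² + x + y³ + y².
  reduce S modulo (f_1, f_2, f_3, h_4):
  remainder x + 1 ≠ 0; add h_5 = x + 1 to the basis.

The other S-polynomials (S(f_1,f_3), S(f_1,h_4), S(f_2,h_4), S(f_3,h_4), S(f_1,h_5), S(f_2,h_5), S(f_3,h_5), S(h_4,h_5)) all reduce to 0 modulo the current basis, so we have a Gröbner basis.
Inter-reduce: drop elements whose leading term is divisible by another's, tail-reduce, and make monic.
Reduced Gröbner basis: {x + 1, y}.
Label its elements g_1 = x + 1, g_2 = y.

Reduce p = xy + y modulo G:
  leading term xy: subtract (y)·g_1 from xy + y → 0
  normal form = 0.
Since the normal form is 0, p ∈ I.

xy + y lies in I (it reduces to 0).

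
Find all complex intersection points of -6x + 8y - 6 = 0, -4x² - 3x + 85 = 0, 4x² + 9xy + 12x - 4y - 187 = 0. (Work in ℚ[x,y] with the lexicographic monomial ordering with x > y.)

{(-5, -3)}

Compute a lex Gröbner basis by Buchberger's algorithm.
f_1 = -6x + 8y - 6, LT = x.
f_2 = -4x² - 3x + 85, LT = x².
f_3 = 4x² + 9xy + 12x - 4y - 187, LT = x².

S(f_1,f_2): lcm = x². S = -4/3xy + ¼x + 85/4.
  leading term xy: subtract (2/9y)·f_1 from -4/3xy + ¼x + 85/4 → ¼x - 16/9y² + 4/3y + 85/4
  leading term x: subtract (-1/24)·f_1 from ¼x - 16/9y² + 4/3y + 85/4 → -16/9y² + 5/3y + 21
  leading term y²: no divisor's leading term divides it; move -16/9y² to the remainder.
  leading term y: no divisor's leading term divides it; move 5/3y to the remainder.
  leading term 1: no divisor's leading term divides it; move 21 to the remainder.
  remainder -16/9y² + 5/3y + 21 ≠ 0; add h_4 = -16/9y² + 5/3y + 21 to the basis.

S(f_1,f_3): lcm = x². S = -43/12xy - 2x + y + 187/4.
  leading term xy: subtract (43/72y)·f_1 from -43/12xy - 2x + y + 187/4 → -2x - 43/9y² + 55/12y + 187/4
  leading term x: subtract (⅓)·f_1 from -2x - 43/9y² + 55/12y + 187/4 → -43/9y² + 23/12y + 195/4
  leading term y²: subtract (43/16)·h_4 from -43/9y² + 23/12y + 195/4 → -41/16y - 123/16
  leading term y: no divisor's leading term divides it; move -41/16y to the remainder.
  leading term 1: no divisor's leading term divides it; move -123/16 to the remainder.
  remainder -41/16y - 123/16 ≠ 0; add h_5 = -41/16y - 123/16 to the basis.

The other S-polynomials (S(f_2,f_3), S(f_1,h_4), S(f_2,h_4), S(f_3,h_4), S(f_1,h_5), S(f_2,h_5), S(f_3,h_5), S(h_4,h_5)) all reduce to 0 modulo the current basis, so we have a Gröbner basis.
Inter-reduce: drop elements whose leading term is divisible by another's, tail-reduce, and make monic.
Reduced Gröbner basis: {x + 5, y + 3}.

A lex Gröbner basis eliminates variables successively. Here y + 3 depends only on y, with roots {-3}; lifting each root through the earlier basis elements recovers the full solutions.
  y = -3: the earlier basis element becomes x + 5 = 0, giving x = -5 — point (-5, -3).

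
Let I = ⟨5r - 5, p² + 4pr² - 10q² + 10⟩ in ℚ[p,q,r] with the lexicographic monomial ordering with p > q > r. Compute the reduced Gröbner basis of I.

G = {p² + 4p - 10q² + 10, r - 1}

f_1 = 5r - 5, LT = r.
f_2 = p² + 4pr² - 10q² + 10, LT = p².

The S-polynomials (S(f_1,f_2)) all reduce to 0 modulo the current basis, so we have a Gröbner basis.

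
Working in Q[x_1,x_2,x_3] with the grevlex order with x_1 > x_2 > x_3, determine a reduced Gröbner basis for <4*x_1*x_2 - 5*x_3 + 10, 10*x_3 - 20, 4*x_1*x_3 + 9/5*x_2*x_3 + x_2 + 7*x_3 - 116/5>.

G = {x_2**2 - 2*x_2, x_1 + 23/40*x_2 - 23/20, x_3 - 2}

f_1 = 4*x_1*x_2 - 5*x_3 + 10, LT = x_1*x_2.
f_2 = 10*x_3 - 20, LT = x_3.
f_3 = 4*x_1*x_3 + 9/5*x_2*x_3 + x_2 + 7*x_3 - 116/5, LT = x_1*x_3.

S(f_1,f_3): lcm = x_1*x_2*x_3. S = -9/20*x_2**2*x_3 - 1/4*x_2**2 - 7/4*x_2*x_3 - 5/4*x_3**2 + 29/5*x_2 + 5/2*x_3.
  reduce S modulo (f_1, f_2, f_3):
  remainder -23/20*x_2**2 + 23/10*x_2 ≠ 0; add g_4 = -23/20*x_2**2 + 23/10*x_2 to the basis.

S(f_2,f_3): lcm = x_1*x_3. S = -9/20*x_2*x_3 - 2*x_1 - 1/4*x_2 - 7/4*x_3 + 29/5.
  reduce S modulo (f_1, f_2, f_3, g_4):
  remainder -2*x_1 - 23/20*x_2 + 23/10 ≠ 0; add g_5 = -2*x_1 - 23/20*x_2 + 23/10 to the basis.

The other S-polynomials (S(f_1,f_2), S(f_1,g_4), S(f_2,g_4), S(f_3,g_4), S(f_1,g_5), S(f_2,g_5), S(f_3,g_5), S(g_4,g_5)) all reduce to 0 modulo the current basis, so we have a Gröbner basis.
Inter-reduce: drop elements whose leading term is divisible by another's, tail-reduce, and make monic.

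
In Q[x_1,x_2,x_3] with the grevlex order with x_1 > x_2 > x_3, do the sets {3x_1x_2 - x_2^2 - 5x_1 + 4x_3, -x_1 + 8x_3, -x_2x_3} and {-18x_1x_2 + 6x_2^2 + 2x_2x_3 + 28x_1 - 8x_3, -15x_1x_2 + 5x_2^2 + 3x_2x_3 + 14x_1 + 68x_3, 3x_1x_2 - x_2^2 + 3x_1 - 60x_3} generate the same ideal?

Since reduced Gröbner bases are canonical representatives of ideals under a given ordering, it suffices to compute and compare them.
Buchberger on the first generating set:
f_1 = 3x_1x_2 - x_2^2 - 5x_1 + 4x_3, LT = x_1x_2.
f_2 = -x_1 + 8x_3, LT = x_1.
f_3 = -x_2x_3, LT = x_2x_3.

S(f_1,f_2): lcm = x_1x_2. S = -1/3x_2^2 + 8x_2x_3 - 5/3x_1 + 4/3x_3.
  leading term x_2^2: no divisor's leading term divides it; move -1/3x_2^2 to the remainder.
  leading term x_2x_3: subtract (-8)·f_3 from 8x_2x_3 - 5/3x_1 + 4/3x_3 → -5/3x_1 + 4/3x_3
  leading term x_1: subtract (5/3)·f_2 from -5/3x_1 + 4/3x_3 → -12x_3
  leading term x_3: no divisor's leading term divides it; move -12x_3 to the remainder.
  remainder -1/3x_2^2 - 12x_3 ≠ 0; add g_4 = -1/3x_2^2 - 12x_3 to the basis.

S(f_1,f_3): lcm = x_1x_2x_3. S = -1/3x_2^2x_3 - 5/3x_1x_3 + 4/3x_3^2.
  leading term x_2^2x_3: subtract (1/3x_2)·f_3 from -1/3x_2^2x_3 - 5/3x_1x_3 + 4/3x_3^2 → -5/3x_1x_3 + 4/3x_3^2
  leading term x_1x_3: subtract (5/3x_3)·f_2 from -5/3x_1x_3 + 4/3x_3^2 → -12x_3^2
  leading term x_3^2: no divisor's leading term divides it; move -12x_3^2 to the remainder.
  remainder -12x_3^2 ≠ 0; add g_5 = -12x_3^2 to the basis.

The other S-polynomials (S(f_2,f_3), S(f_1,g_4), S(f_2,g_4), S(f_3,g_4), S(f_1,g_5), S(f_2,g_5), S(f_3,g_5), S(g_4,g_5)) all reduce to 0 modulo the current basis, so we have a Gröbner basis.
Inter-reduce: drop elements whose leading term is divisible by another's, tail-reduce, and make monic.
Reduced Gröbner basis: {x_2^2 + 36x_3, x_2x_3, x_3^2, x_1 - 8x_3}.

Buchberger on the second generating set:
h_1 = -18x_1x_2 + 6x_2^2 + 2x_2x_3 + 28x_1 - 8x_3, LT = x_1x_2.
h_2 = -15x_1x_2 + 5x_2^2 + 3x_2x_3 + 14x_1 + 68x_3, LT = x_1x_2.
h_3 = 3x_1x_2 - x_2^2 + 3x_1 - 60x_3, LT = x_1x_2.

S(h_1,h_2): lcm = x_1x_2. S = 4/45x_2x_3 - 28/45x_1 + 224/45x_3.
  leading term x_2x_3: no divisor's leading term divides it; move 4/45x_2x_3 to the remainder.
  leading term x_1: no divisor's leading term divides it; move -28/45x_1 to the remainder.
  leading term x_3: no divisor's leading term divides it; move 224/45x_3 to the remainder.
  remainder 4/45x_2x_3 - 28/45x_1 + 224/45x_3 ≠ 0; add k_4 = 4/45x_2x_3 - 28/45x_1 + 224/45x_3 to the basis.

S(h_1,h_3): lcm = x_1x_2. S = -1/9x_2x_3 - 23/9x_1 + 184/9x_3.
  leading term x_2x_3: subtract (-5/4)·k_4 from -1/9x_2x_3 - 23/9x_1 + 184/9x_3 → -10/3x_1 + 80/3x_3
  leading term x_1: no divisor's leading term divides it; move -10/3x_1 to the remainder.
  leading term x_3: no divisor's leading term divides it; move 80/3x_3 to the remainder.
  remainder -10/3x_1 + 80/3x_3 ≠ 0; add k_5 = -10/3x_1 + 80/3x_3 to the basis.

S(h_1,k_4): lcm = x_1x_2x_3. S = -1/3x_2^2x_3 - 1/9x_2x_3^2 + 7x_1^2 - 518/9x_1x_3 + 4/9x_3^2.
  leading term x_2^2x_3: subtract (-15/4x_2)·k_4 from -1/3x_2^2x_3 - 1/9x_2x_3^2 + 7x_1^2 - 518/9x_1x_3 + 4/9x_3^2 → -1/9x_2x_3^2 + 7x_1^2 - 7/3x_1x_2 - 518/9x_1x_3 + 56/3x_2x_3 + 4/9x_3^2
  leading term x_2x_3^2: subtract (-5/4x_3)·k_4 from -1/9x_2x_3^2 + 7x_1^2 - 7/3x_1x_2 - 518/9x_1x_3 + 56/3x_2x_3 + 4/9x_3^2 → 7x_1^2 - 7/3x_1x_2 - 175/3x_1x_3 + 56/3x_2x_3 + 20/3x_3^2
  leading term x_1^2: subtract (-21/10x_1)·k_5 from 7x_1^2 - 7/3x_1x_2 - 175/3x_1x_3 + 56/3x_2x_3 + 20/3x_3^2 → -7/3x_1x_2 - 7/3x_1x_3 + 56/3x_2x_3 + 20/3x_3^2
  leading term x_1x_2: subtract (7/54)·h_1 from -7/3x_1x_2 - 7/3x_1x_3 + 56/3x_2x_3 + 20/3x_3^2 → -7/9x_2^2 - 7/3x_1x_3 + 497/27x_2x_3 + 20/3x_3^2 - 98/27x_1 + 28/27x_3
  leading term x_2^2: no divisor's leading term divides it; move -7/9x_2^2 to the remainder.
  leading term x_1x_3: subtract (7/10x_3)·k_5 from -7/3x_1x_3 + 497/27x_2x_3 + 20/3x_3^2 - 98/27x_1 + 28/27x_3 → 497/27x_2x_3 - 12x_3^2 - 98/27x_1 + 28/27x_3
  leading term x_2x_3: subtract (2485/12)·k_4 from 497/27x_2x_3 - 12x_3^2 - 98/27x_1 + 28/27x_3 → -12x_3^2 + 1127/9x_1 - 9268/9x_3
  leading term x_3^2: no divisor's leading term divides it; move -12x_3^2 to the remainder.
  leading term x_1: subtract (-1127/30)·k_5 from 1127/9x_1 - 9268/9x_3 → -28x_3
  leading term x_3: no divisor's leading term divides it; move -28x_3 to the remainder.
  remainder -7/9x_2^2 - 12x_3^2 - 28x_3 ≠ 0; add k_6 = -7/9x_2^2 - 12x_3^2 - 28x_3 to the basis.

S(h_1,k_5): lcm = x_1x_2. S = -1/3x_2^2 + 71/9x_2x_3 - 14/9x_1 + 4/9x_3.
  leading term x_2^2: subtract (3/7)·k_6 from -1/3x_2^2 + 71/9x_2x_3 - 14/9x_1 + 4/9x_3 → 71/9x_2x_3 + 36/7x_3^2 - 14/9x_1 + 112/9x_3
  leading term x_2x_3: subtract (355/4)·k_4 from 71/9x_2x_3 + 36/7x_3^2 - 14/9x_1 + 112/9x_3 → 36/7x_3^2 + 161/3x_1 - 1288/3x_3
  leading term x_3^2: no divisor's leading term divides it; move 36/7x_3^2 to the remainder.
  leading term x_1: subtract (-161/10)·k_5 from 161/3x_1 - 1288/3x_3 → 0
  remainder 36/7x_3^2 ≠ 0; add k_7 = 36/7x_3^2 to the basis.

The other S-polynomials (S(h_2,h_3), S(h_2,k_4), S(h_3,k_4), S(h_2,k_5), S(h_3,k_5), S(k_4,k_5), S(h_1,k_6), S(h_2,k_6), S(h_3,k_6), S(k_4,k_6), S(k_5,k_6), S(h_1,k_7), S(h_2,k_7), S(h_3,k_7), S(k_4,k_7), S(k_5,k_7), S(k_6,k_7)) all reduce to 0 modulo the current basis, so we have a Gröbner basis.
Inter-reduce: drop elements whose leading term is divisible by another's, tail-reduce, and make monic.
Reduced Gröbner basis: {x_2^2 + 36x_3, x_2x_3, x_3^2, x_1 - 8x_3}.

Same reduced basis, so the two generating sets span the same ideal.

Yes, the ideals are equal.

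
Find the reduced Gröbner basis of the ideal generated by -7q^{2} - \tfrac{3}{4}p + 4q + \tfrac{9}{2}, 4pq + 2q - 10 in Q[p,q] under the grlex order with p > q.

f_1 = -7q^{2} - \tfrac{3}{4}p + 4q + \tfrac{9}{2}, LT = q^{2}.
f_2 = 4pq + 2q - 10, LT = pq.

S(f_1,f_2): lcm = pq^{2}. S = \tfrac{3}{28}p^{2} - \tfrac{4}{7}pq - \tfrac{1}{2}q^{2} - \tfrac{9}{14}p + \tfrac{5}{2}q.
  leading term p^{2}: no divisor's leading term divides it; move \tfrac{3}{28}p^{2} to the remainder.
  leading term pq: subtract (-\tfrac{1}{7})·f_2 from -\tfrac{4}{7}pq - \tfrac{1}{2}q^{2} - \tfrac{9}{14}p + \tfrac{5}{2}q → -\tfrac{1}{2}q^{2} - \tfrac{9}{14}p + \tfrac{39}{14}q - \tfrac{10}{7}
  leading term q^{2}: subtract (\tfrac{1}{14})·f_1 from -\tfrac{1}{2}q^{2} - \tfrac{9}{14}p + \tfrac{39}{14}q - \tfrac{10}{7} → -\tfrac{33}{56}p + \tfrac{5}{2}q - \tfrac{7}{4}
  leading term p: no divisor's leading term divides it; move -\tfrac{33}{56}p to the remainder.
  leading term q: no divisor's leading term divides it; move \tfrac{5}{2}q to the remainder.
  leading term 1: no divisor's leading term divides it; move -\tfrac{7}{4} to the remainder.
  remainder \tfrac{3}{28}p^{2} - \tfrac{33}{56}p + \tfrac{5}{2}q - \tfrac{7}{4} ≠ 0; add g_3 = \tfrac{3}{28}p^{2} - \tfrac{33}{56}p + \tfrac{5}{2}q - \tfrac{7}{4} to the basis.

The other S-polynomials (S(f_1,g_3), S(f_2,g_3)) all reduce to 0 modulo the current basis, so we have a Gröbner basis.

G = {p^{2} - \tfrac{11}{2}p + \tfrac{70}{3}q - \tfrac{49}{3}, pq + \tfrac{1}{2}q - \tfrac{5}{2}, q^{2} + \tfrac{3}{28}p - \tfrac{4}{7}q - \tfrac{9}{14}}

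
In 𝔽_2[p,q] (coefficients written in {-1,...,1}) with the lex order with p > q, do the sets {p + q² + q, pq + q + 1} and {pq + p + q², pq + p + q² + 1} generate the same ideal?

Two ideals are equal iff their reduced Gröbner bases coincide (the reduced basis is unique for a fixed ordering).
Buchberger on the first generating set:
f_1 = p + q² + q, LT = p.
f_2 = pq + q + 1, LT = pq.

S(f_1,f_2): lcm = pq. S = q³ + q² + q + 1.
  reduce S modulo (f_1, f_2):
  remainder q³ + q² + q + 1 ≠ 0; add g_3 = q³ + q² + q + 1 to the basis.

The other S-polynomials (S(f_1,g_3), S(f_2,g_3)) all reduce to 0 modulo the current basis, so we have a Gröbner basis.
Inter-reduce: drop elements whose leading term is divisible by another's, tail-reduce, and make monic.
Reduced Gröbner basis: {p + q² + q, q³ + q² + q + 1}.

Buchberger on the second generating set:
h_1 = pq + p + q², LT = pq.
h_2 = pq + p + q² + 1, LT = pq.

S(h_1,h_2): lcm = pq. S = 1.
  reduce S modulo (h_1, h_2):
  remainder 1 ≠ 0; add k_3 = 1 to the basis.

The other S-polynomials (S(h_1,k_3), S(h_2,k_3)) all reduce to 0 modulo the current basis, so we have a Gröbner basis.
Inter-reduce: drop elements whose leading term is divisible by another's, tail-reduce, and make monic.
Reduced Gröbner basis: {1}.

These differ, so the ideals are not equal.
The choice of monomial ordering does not affect the verdict — as long as both bases are computed under the same ordering, their equality decides ideal equality.

No, the ideals differ.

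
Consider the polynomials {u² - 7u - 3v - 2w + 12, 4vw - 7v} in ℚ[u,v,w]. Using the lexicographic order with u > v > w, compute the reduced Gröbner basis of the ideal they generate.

Buchberger's algorithm terminates because the ascending chain of leading-term ideals stabilizes.

f_1 = u² - 7u - 3v - 2w + 12, LT = u².
f_2 = 4vw - 7v, LT = vw.

The S-polynomials (S(f_1,f_2)) all reduce to 0 modulo the current basis, so we have a Gröbner basis.

G = {u² - 7u - 3v - 2w + 12, vw - 7/4v}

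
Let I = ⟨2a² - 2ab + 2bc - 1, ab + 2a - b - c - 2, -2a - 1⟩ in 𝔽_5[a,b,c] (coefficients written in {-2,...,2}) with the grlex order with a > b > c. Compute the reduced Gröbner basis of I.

f_1 = 2a² - 2ab + 2bc - 1, LT = a².
f_2 = ab + 2a - b - c - 2, LT = ab.
f_3 = -2a - 1, LT = a.

S(f_1,f_2): lcm = a²b. S = -ab² + b²c - 2a² + ab + ac + 2a + 2b.
  leading term ab²: subtract (-b)·f_2 from -ab² + b²c - 2a² + ab + ac + 2a + 2b → b²c - 2a² - 2ab + ac - b² - bc + 2a
  leading term b²c: no divisor's leading term divides it; move b²c to the remainder.
  leading term a²: subtract (-1)·f_1 from -2a² - 2ab + ac - b² - bc + 2a → ab + ac - b² + bc + 2a - 1
  leading term ab: subtract (1)·f_2 from ab + ac - b² + bc + 2a - 1 → ac - b² + bc + b + c + 1
  leading term ac: subtract (2c)·f_3 from ac - b² + bc + b + c + 1 → -b² + bc + b - 2c + 1
  leading term b²: no divisor's leading term divides it; move -b² to the remainder.
  leading term bc: no divisor's leading term divides it; move bc to the remainder.
  leading term b: no divisor's leading term divides it; move b to the remainder.
  leading term c: no divisor's leading term divides it; move -2c to the remainder.
  leading term 1: no divisor's leading term divides it; move 1 to the remainder.
  remainder b²c - b² + bc + b - 2c + 1 ≠ 0; add g_4 = b²c - b² + bc + b - 2c + 1 to the basis.

S(f_1,f_3): lcm = a². S = -ab + bc + 2a + 2.
  leading term ab: subtract (-1)·f_2 from -ab + bc + 2a + 2 → bc - a - b - c
  leading term bc: no divisor's leading term divides it; move bc to the remainder.
  leading term a: subtract (-2)·f_3 from -a - b - c → -b - c - 2
  leading term b: no divisor's leading term divides it; move -b to the remainder.
  leading term c: no divisor's leading term divides it; move -c to the remainder.
  leading term 1: no divisor's leading term divides it; move -2 to the remainder.
  remainder bc - b - c - 2 ≠ 0; add g_5 = bc - b - c - 2 to the basis.

S(f_2,f_3): lcm = ab. S = 2a + b - c - 2.
  leading term a: subtract (-1)·f_3 from 2a + b - c - 2 → b - c + 2
  leading term b: no divisor's leading term divides it; move b to the remainder.
  leading term c: no divisor's leading term divides it; move -c to the remainder.
  leading term 1: no divisor's leading term divides it; move 2 to the remainder.
  remainder b - c + 2 ≠ 0; add g_6 = b - c + 2 to the basis.

S(f_2,g_5): lcm = abc. S = ab - 2ac - bc - c² + 2a - 2c.
  leading term ab: subtract (1)·f_2 from ab - 2ac - bc - c² + 2a - 2c → -2ac - bc - c² + b - c + 2
  leading term ac: subtract (c)·f_3 from -2ac - bc - c² + b - c + 2 → -bc - c² + b + 2
  leading term bc: subtract (-1)·g_5 from -bc - c² + b + 2 → -c² - c
  leading term c²: no divisor's leading term divides it; move -c² to the remainder.
  leading term c: no divisor's leading term divides it; move -c to the remainder.
  remainder -c² - c ≠ 0; add g_7 = -c² - c to the basis.

The other S-polynomials (S(f_1,g_4), S(f_2,g_4), S(f_3,g_4), S(f_1,g_5), S(f_3,g_5), S(g_4,g_5), S(f_1,g_6), S(f_2,g_6), S(f_3,g_6), S(g_4,g_6), S(g_5,g_6), S(f_1,g_7), S(f_2,g_7), S(f_3,g_7), S(g_4,g_7), S(g_5,g_7), S(g_6,g_7)) all reduce to 0 modulo the current basis, so we have a Gröbner basis.
Inter-reduce: drop elements whose leading term is divisible by another's, tail-reduce, and make monic.

G = {c² + c, a - 2, b - c + 2}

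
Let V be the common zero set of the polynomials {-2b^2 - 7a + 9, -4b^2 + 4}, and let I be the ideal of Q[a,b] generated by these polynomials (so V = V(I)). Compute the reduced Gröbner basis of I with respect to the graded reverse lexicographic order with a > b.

G = {b^2 - 1, a - 1}

f_1 = -2b^2 - 7a + 9, LT = b^2.
f_2 = -4b^2 + 4, LT = b^2.

S(f_1,f_2): lcm = b^2. S = 7/2a - 7/2.
  leading term a: no divisor's leading term divides it; move 7/2a to the remainder.
  leading term 1: no divisor's leading term divides it; move -7/2 to the remainder.
  remainder 7/2a - 7/2 ≠ 0; add g_3 = 7/2a - 7/2 to the basis.

S(f_1,g_3): leading monomials are coprime, so the S-polynomial reduces to 0 (Buchberger's first criterion).
S(f_2,g_3): leading monomials are coprime, so the S-polynomial reduces to 0 (Buchberger's first criterion).
Every S-polynomial of the final basis reduces to 0, so we have a Gröbner basis.
Inter-reduce: drop elements whose leading term is divisible by another's, tail-reduce, and make monic.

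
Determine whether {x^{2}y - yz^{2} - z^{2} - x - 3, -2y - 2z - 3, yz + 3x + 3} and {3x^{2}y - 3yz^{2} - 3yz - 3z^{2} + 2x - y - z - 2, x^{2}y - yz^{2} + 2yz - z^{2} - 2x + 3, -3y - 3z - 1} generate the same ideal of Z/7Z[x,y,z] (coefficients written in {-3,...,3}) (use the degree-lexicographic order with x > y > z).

For a fixed monomial order, each ideal has a unique reduced Gröbner basis; comparing bases decides equality.
Buchberger on the first generating set:
f_1 = x^{2}y - yz^{2} - z^{2} - x - 3, LT = x^{2}y.
f_2 = -2y - 2z - 3, LT = y.
f_3 = yz + 3x + 3, LT = yz.

S(f_1,f_2): lcm = x^{2}y. S = -x^{2}z - yz^{2} + 2x^{2} - z^{2} - x - 3.
  reduce S modulo (f_1, f_2, f_3):
  remainder -x^{2}z + z^{3} + 2x^{2} - 3z^{2} - x - 3 ≠ 0; add g_4 = -x^{2}z + z^{3} + 2x^{2} - 3z^{2} - x - 3 to the basis.

S(f_1,f_3): lcm = x^{2}yz. S = -yz^{3} - 3x^{3} - z^{3} - 3x^{2} - xz - 3z.
  reduce S modulo (f_1, f_2, f_3, g_4):
  remainder z^{4} - 3x^{3} - 3z^{3} - 3x^{2} - xz - 3z ≠ 0; add g_5 = z^{4} - 3x^{3} - 3z^{3} - 3x^{2} - xz - 3z to the basis.

S(f_2,f_3): lcm = yz. S = z^{2} - 3x - 2z - 3.
  reduce S modulo (f_1, f_2, f_3, g_4, g_5):
  remainder z^{2} - 3x - 2z - 3 ≠ 0; add g_6 = z^{2} - 3x - 2z - 3 to the basis.

S(f_3,g_5): lcm = yz^{4}. S = 3x^{3}y + 3xz^{3} + 3yz^{3} + 3x^{2}y + xyz + 3z^{3} + 3yz.
  reduce S modulo (f_1, f_2, f_3, g_4, g_5, g_6):
  remainder -2x^{3} - 3x^{2} - xz + x + 2z + 2 ≠ 0; add g_7 = -2x^{3} - 3x^{2} - xz + x + 2z + 2 to the basis.

The other S-polynomials (S(f_1,g_4), S(f_2,g_4), S(f_3,g_4), S(f_1,g_5), S(f_2,g_5), S(g_4,g_5), S(f_1,g_6), S(f_2,g_6), S(f_3,g_6), S(g_4,g_6), S(g_5,g_6), S(f_1,g_7), S(f_2,g_7), S(f_3,g_7), S(g_4,g_7), S(g_5,g_7), S(g_6,g_7)) all reduce to 0 modulo the current basis, so we have a Gröbner basis.
Inter-reduce: drop elements whose leading term is divisible by another's, tail-reduce, and make monic.
Reduced Gröbner basis: {x^{3} - 2x^{2} - 3xz + 3x - z - 1, x^{2}z - 2x^{2} - 3xz - 3x - z - 1, z^{2} - 3x - 2z - 3, y + z - 2}.

Buchberger on the second generating set:
h_1 = 3x^{2}y - 3yz^{2} - 3yz - 3z^{2} + 2x - y - z - 2, LT = x^{2}y.
h_2 = x^{2}y - yz^{2} + 2yz - z^{2} - 2x + 3, LT = x^{2}y.
h_3 = -3y - 3z - 1, LT = y.

S(h_1,h_2): lcm = x^{2}y. S = -3yz - 2x + 2y + 2z + 1.
  reduce S modulo (h_1, h_2, h_3):
  remainder 3z^{2} - 2x + z - 2 ≠ 0; add k_4 = 3z^{2} - 2x + z - 2 to the basis.

S(h_1,h_3): lcm = x^{2}y. S = -x^{2}z - yz^{2} + 2x^{2} - yz - z^{2} + 3x + 2y + 2z - 3.
  reduce S modulo (h_1, h_2, h_3, k_4):
  remainder -x^{2}z + 2x^{2} + 3xz + 3x + z + 1 ≠ 0; add k_5 = -x^{2}z + 2x^{2} + 3xz + 3x + z + 1 to the basis.

S(k_4,k_5): lcm = x^{2}z^{2}. S = -3x^{3} + 3xz^{2} - 3x^{2} + 3xz + z^{2} + z.
  reduce S modulo (h_1, h_2, h_3, k_4, k_5):
  remainder -3x^{3} - x^{2} + 2xz - 2x + 3z + 3 ≠ 0; add k_6 = -3x^{3} - x^{2} + 2xz - 2x + 3z + 3 to the basis.

The other S-polynomials (S(h_2,h_3), S(h_1,k_4), S(h_2,k_4), S(h_3,k_4), S(h_1,k_5), S(h_2,k_5), S(h_3,k_5), S(h_1,k_6), S(h_2,k_6), S(h_3,k_6), S(k_4,k_6), S(k_5,k_6)) all reduce to 0 modulo the current basis, so we have a Gröbner basis.
Inter-reduce: drop elements whose leading term is divisible by another's, tail-reduce, and make monic.
Reduced Gröbner basis: {x^{3} - 2x^{2} - 3xz + 3x - z - 1, x^{2}z - 2x^{2} - 3xz - 3x - z - 1, z^{2} - 3x - 2z - 3, y + z - 2}.

The two bases agree; hence the ideals are identical.

Yes, the ideals are equal.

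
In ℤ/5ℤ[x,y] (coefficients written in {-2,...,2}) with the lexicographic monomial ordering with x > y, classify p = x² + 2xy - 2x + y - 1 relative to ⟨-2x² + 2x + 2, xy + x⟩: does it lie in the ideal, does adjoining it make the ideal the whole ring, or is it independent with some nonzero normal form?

First compute the reduced Gröbner basis of I by Buchberger's algorithm.
f_1 = -2x² + 2x + 2, LT = x².
f_2 = xy + x, LT = xy.

S(f_1,f_2): lcm = x²y. S = -x² - xy - y.
  leading term x²: subtract (-2)·f_1 from -x² - xy - y → -xy - x - y - 1
  leading term xy: subtract (-1)·f_2 from -xy - x - y - 1 → -y - 1
  leading term y: no divisor's leading term divides it; move -y to the remainder.
  leading term 1: no divisor's leading term divides it; move -1 to the remainder.
  remainder -y - 1 ≠ 0; add h_3 = -y - 1 to the basis.

The other S-polynomials (S(f_1,h_3), S(f_2,h_3)) all reduce to 0 modulo the current basis, so we have a Gröbner basis.
Inter-reduce: drop elements whose leading term is divisible by another's, tail-reduce, and make monic.
Reduced Gröbner basis: {x² - x - 1, y + 1}.
Label its elements g_1 = x² - x - 1, g_2 = y + 1.

Reduce p = x² + 2xy - 2x + y - 1 modulo G:
  leading term x²: subtract (1)·g_1 from x² + 2xy - 2x + y - 1 → 2xy - x + y
  leading term xy: subtract (2x)·g_2 from 2xy - x + y → 2x + y
  leading term x: no divisor's leading term divides it; move 2x to the remainder.
  leading term y: subtract (1)·g_2 from y → -1
  leading term 1: no divisor's leading term divides it; move -1 to the remainder.
  normal form = 2x - 1.
The normal form is nonzero, so p ∉ I. Since p minus its normal form lies in I, I + (p) = I + (r) where r = 2x - 1; decide whether this ideal is the whole ring.
Run Buchberger on G together with r (pairs among the g_i already reduce to 0 since G is a Gröbner basis):
g_1 = x² - x - 1, LT = x².
g_2 = y + 1, LT = y.
r = 2x - 1, LT = x.

The S-polynomials (S(g_1,g_2), S(g_1,r), S(g_2,r)) all reduce to 0 modulo the current basis, so we have a Gröbner basis.
Inter-reduce: drop elements whose leading term is divisible by another's, tail-reduce, and make monic.
Reduced Gröbner basis: {x + 2, y + 1}.
The reduced Gröbner basis of I + (p) is {x + 2, y + 1} ≠ {1}, a proper ideal, so the enlarged system stays consistent: p is independent of I, with normal form 2x - 1.

x² + 2xy - 2x + y - 1 is independent of I; its normal form modulo I is 2x - 1.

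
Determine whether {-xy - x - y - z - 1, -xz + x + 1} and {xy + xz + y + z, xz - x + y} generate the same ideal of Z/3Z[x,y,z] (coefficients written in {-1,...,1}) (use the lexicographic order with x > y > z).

No, the ideals differ.

Since reduced Gröbner bases are canonical representatives of ideals under a given ordering, it suffices to compute and compare them.
Buchberger on the first generating set:
f_1 = -xy - x - y - z - 1, LT = xy.
f_2 = -xz + x + 1, LT = xz.

S(f_1,f_2): lcm = xyz. S = xy + xz + yz + y + z^2 + z.
  leading term xy: subtract (-1)·f_1 from xy + xz + yz + y + z^2 + z → xz - x + yz + z^2 - 1
  leading term xz: subtract (-1)·f_2 from xz - x + yz + z^2 - 1 → yz + z^2
  leading term yz: no divisor's leading term divides it; move yz to the remainder.
  leading term z^2: no divisor's leading term divides it; move z^2 to the remainder.
  remainder yz + z^2 ≠ 0; add g_3 = yz + z^2 to the basis.

The other S-polynomials (S(f_1,g_3), S(f_2,g_3)) all reduce to 0 modulo the current basis, so we have a Gröbner basis.
Inter-reduce: drop elements whose leading term is divisible by another's, tail-reduce, and make monic.
Reduced Gröbner basis: {xy + x + y + z + 1, xz - x - 1, yz + z^2}.

Buchberger on the second generating set:
h_1 = xy + xz + y + z, LT = xy.
h_2 = xz - x + y, LT = xz.

S(h_1,h_2): lcm = xyz. S = xy + xz^2 - y^2 + yz + z^2.
  leading term xy: subtract (1)·h_1 from xy + xz^2 - y^2 + yz + z^2 → xz^2 - xz - y^2 + yz - y + z^2 - z
  leading term xz^2: subtract (z)·h_2 from xz^2 - xz - y^2 + yz - y + z^2 - z → -y^2 - y + z^2 - z
  leading term y^2: no divisor's leading term divides it; move -y^2 to the remainder.
  leading term y: no divisor's leading term divides it; move -y to the remainder.
  leading term z^2: no divisor's leading term divides it; move z^2 to the remainder.
  leading term z: no divisor's leading term divides it; move -z to the remainder.
  remainder -y^2 - y + z^2 - z ≠ 0; add k_3 = -y^2 - y + z^2 - z to the basis.

The other S-polynomials (S(h_1,k_3), S(h_2,k_3)) all reduce to 0 modulo the current basis, so we have a Gröbner basis.
Inter-reduce: drop elements whose leading term is divisible by another's, tail-reduce, and make monic.
Reduced Gröbner basis: {xy + x + z, xz - x + y, y^2 + y - z^2 + z}.

Since the reduced bases disagree, the two ideals are not the same.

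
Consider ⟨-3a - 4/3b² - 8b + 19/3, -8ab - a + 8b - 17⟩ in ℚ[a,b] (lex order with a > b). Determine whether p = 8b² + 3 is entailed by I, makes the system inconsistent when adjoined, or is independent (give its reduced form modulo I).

First compute the reduced Gröbner basis of I by Buchberger's algorithm.
f_1 = -3a - 4/3b² - 8b + 19/3, LT = a.
f_2 = -8ab - a + 8b - 17, LT = ab.

S(f_1,f_2): lcm = ab. S = -⅛a + 4/9b³ + 8/3b² - 10/9b - 17/8.
  reduce S modulo (f_1, f_2):
  remainder 4/9b³ + 49/18b² - 7/9b - 43/18 ≠ 0; add h_3 = 4/9b³ + 49/18b² - 7/9b - 43/18 to the basis.

The other S-polynomials (S(f_1,h_3), S(f_2,h_3)) all reduce to 0 modulo the current basis, so we have a Gröbner basis.
Inter-reduce: drop elements whose leading term is divisible by another's, tail-reduce, and make monic.
Reduced Gröbner basis: {a + 4/9b² + 8/3b - 19/9, b³ + 49/8b² - 7/4b - 43/8}.
Label its elements g_1 = a + 4/9b² + 8/3b - 19/9, g_2 = b³ + 49/8b² - 7/4b - 43/8.

Reduce p = 8b² + 3 modulo G:
  leading term b²: no divisor's leading term divides it; move 8b² to the remainder.
  leading term 1: no divisor's leading term divides it; move 3 to the remainder.
  normal form = 8b² + 3.
The normal form is nonzero, so p ∉ I. Since p minus its normal form lies in I, I + (p) = I + (r) where r = 8b² + 3; decide whether this ideal is the whole ring.
Run Buchberger on G together with r (pairs among the g_i already reduce to 0 since G is a Gröbner basis):
g_1 = a + 4/9b² + 8/3b - 19/9, LT = a.
g_2 = b³ + 49/8b² - 7/4b - 43/8, LT = b³.
r = 8b² + 3, LT = b².

S(g_2,r): lcm = b³. S = 49/8b² - 17/8b - 43/8.
  reduce S modulo (g_1, g_2, r):
  remainder -17/8b - 491/64 ≠ 0; add m_4 = -17/8b - 491/64 to the basis.

S(r,m_4): lcm = b². S = -491/136b + ⅜.
  reduce S modulo (g_1, g_2, r, m_4):
  remainder 248017/18496 ≠ 0; add m_5 = 248017/18496 to the basis.

The other S-polynomials (S(g_1,g_2), S(g_1,r), S(g_1,m_4), S(g_2,m_4), S(g_1,m_5), S(g_2,m_5), S(r,m_5), S(m_4,m_5)) all reduce to 0 modulo the current basis, so we have a Gröbner basis.
Inter-reduce: drop elements whose leading term is divisible by another's, tail-reduce, and make monic.
Reduced Gröbner basis: {1}.
The reduced Gröbner basis of I + (p) is {1}: the ideal is the whole ring, so the enlarged system has no common solution — adjoining p is inconsistent.

Adjoining 8b² + 3 makes the ideal the whole ring: the system is inconsistent.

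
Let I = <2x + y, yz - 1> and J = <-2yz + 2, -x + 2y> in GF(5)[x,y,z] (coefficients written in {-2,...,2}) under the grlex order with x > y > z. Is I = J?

For a fixed monomial order, each ideal has a unique reduced Gröbner basis; comparing bases decides equality.
Buchberger on the first generating set:
f_1 = 2x + y, LT = x.
f_2 = yz - 1, LT = yz.

The S-polynomials (S(f_1,f_2)) all reduce to 0 modulo the current basis, so we have a Gröbner basis.
Inter-reduce: drop elements whose leading term is divisible by another's, tail-reduce, and make monic.
Reduced Gröbner basis: {yz - 1, x - 2y}.

Buchberger on the second generating set:
h_1 = -2yz + 2, LT = yz.
h_2 = -x + 2y, LT = x.

The S-polynomials (S(h_1,h_2)) all reduce to 0 modulo the current basis, so we have a Gröbner basis.
Inter-reduce: drop elements whose leading term is divisible by another's, tail-reduce, and make monic.
Reduced Gröbner basis: {yz - 1, x - 2y}.

These coincide, so the ideals are equal.

Yes, the ideals are equal.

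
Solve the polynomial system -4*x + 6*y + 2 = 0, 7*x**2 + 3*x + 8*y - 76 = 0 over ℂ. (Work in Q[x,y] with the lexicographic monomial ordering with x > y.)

{(-4, -3), (59/21, 97/63)}

Compute a lex Gröbner basis by Buchberger's algorithm.
f_1 = -4*x + 6*y + 2, LT = x.
f_2 = 7*x**2 + 3*x + 8*y - 76, LT = x**2.

S(f_1,f_2): lcm = x**2. S = -3/2*x*y - 13/14*x - 8/7*y + 76/7.
  leading term x*y: subtract (3/8*y)·f_1 from -3/2*x*y - 13/14*x - 8/7*y + 76/7 → -13/14*x - 9/4*y**2 - 53/28*y + 76/7
  leading term x: subtract (13/56)·f_1 from -13/14*x - 9/4*y**2 - 53/28*y + 76/7 → -9/4*y**2 - 23/7*y + 291/28
  leading term y**2: no divisor's leading term divides it; move -9/4*y**2 to the remainder.
  leading term y: no divisor's leading term divides it; move -23/7*y to the remainder.
  leading term 1: no divisor's leading term divides it; move 291/28 to the remainder.
  remainder -9/4*y**2 - 23/7*y + 291/28 ≠ 0; add h_3 = -9/4*y**2 - 23/7*y + 291/28 to the basis.

The other S-polynomials (S(f_1,h_3), S(f_2,h_3)) all reduce to 0 modulo the current basis, so we have a Gröbner basis.
Inter-reduce: drop elements whose leading term is divisible by another's, tail-reduce, and make monic.
Reduced Gröbner basis: {x - 3/2*y - 1/2, y**2 + 92/63*y - 97/21}.

From the last basis element, y**2 + 92/63*y - 97/21 = 0, so y takes values in {-3, 97/63}. Each choice, substituted upward through the basis, yields the corresponding point(s) of the solution set.
  y = -3: the earlier basis element becomes x + 4 = 0, giving x = -4 — point (-4, -3).
  y = 97/63: the earlier basis element becomes x - 59/21 = 0, giving x = 59/21 — point (59/21, 97/63).
Check: every point annihilates each of the original generators.
Zero-dimensionality of the ideal guarantees finitely many solutions over ℂ.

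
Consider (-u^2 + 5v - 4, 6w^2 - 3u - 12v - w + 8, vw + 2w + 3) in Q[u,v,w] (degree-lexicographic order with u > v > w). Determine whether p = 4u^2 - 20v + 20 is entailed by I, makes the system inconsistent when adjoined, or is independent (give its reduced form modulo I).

First compute the reduced Gröbner basis of I by Buchberger's algorithm.
f_1 = -u^2 + 5v - 4, LT = u^2.
f_2 = 6w^2 - 3u - 12v - w + 8, LT = w^2.
f_3 = vw + 2w + 3, LT = vw.

S(f_2,f_3): lcm = vw^2. S = -1/2uv - 2v^2 - 1/6vw - 2w^2 + 4/3v - 3w.
  leading term uv: no divisor's leading term divides it; move -1/2uv to the remainder.
  leading term v^2: no divisor's leading term divides it; move -2v^2 to the remainder.
  leading term vw: subtract (-1/6)·f_3 from -1/6vw - 2w^2 + 4/3v - 3w → -2w^2 + 4/3v - 8/3w + 1/2
  leading term w^2: subtract (-1/3)·f_2 from -2w^2 + 4/3v - 8/3w + 1/2 → -u - 8/3v - 3w + 19/6
  leading term u: no divisor's leading term divides it; move -u to the remainder.
  leading term v: no divisor's leading term divides it; move -8/3v to the remainder.
  leading term w: no divisor's leading term divides it; move -3w to the remainder.
  leading term 1: no divisor's leading term divides it; move 19/6 to the remainder.
  remainder -1/2uv - 2v^2 - u - 8/3v - 3w + 19/6 ≠ 0; add h_4 = -1/2uv - 2v^2 - u - 8/3v - 3w + 19/6 to the basis.

S(f_1,h_4): lcm = u^2v. S = -4uv^2 - 2u^2 - 16/3uv - 6uw - 5v^2 + 19/3u + 4v.
  leading term uv^2: subtract (8v)·h_4 from -4uv^2 - 2u^2 - 16/3uv - 6uw - 5v^2 + 19/3u + 4v → 16v^3 - 2u^2 + 8/3uv - 6uw + 49/3v^2 + 24vw + 19/3u - 64/3v
  leading term v^3: no divisor's leading term divides it; move 16v^3 to the remainder.
  leading term u^2: subtract (2)·f_1 from -2u^2 + 8/3uv - 6uw + 49/3v^2 + 24vw + 19/3u - 64/3v → 8/3uv - 6uw + 49/3v^2 + 24vw + 19/3u - 94/3v + 8
  leading term uv: subtract (-16/3)·h_4 from 8/3uv - 6uw + 49/3v^2 + 24vw + 19/3u - 94/3v + 8 → -6uw + 17/3v^2 + 24vw + u - 410/9v - 16w + 224/9
  leading term uw: no divisor's leading term divides it; move -6uw to the remainder.
  leading term v^2: no divisor's leading term divides it; move 17/3v^2 to the remainder.
  leading term vw: subtract (24)·f_3 from 24vw + u - 410/9v - 16w + 224/9 → u - 410/9v - 64w - 424/9
  leading term u: no divisor's leading term divides it; move u to the remainder.
  leading term v: no divisor's leading term divides it; move -410/9v to the remainder.
  leading term w: no divisor's leading term divides it; move -64w to the remainder.
  leading term 1: no divisor's leading term divides it; move -424/9 to the remainder.
  remainder 16v^3 - 6uw + 17/3v^2 + u - 410/9v - 64w - 424/9 ≠ 0; add h_5 = 16v^3 - 6uw + 17/3v^2 + u - 410/9v - 64w - 424/9 to the basis.

The other S-polynomials (S(f_1,f_2), S(f_1,f_3), S(f_2,h_4), S(f_3,h_4), S(f_1,h_5), S(f_2,h_5), S(f_3,h_5), S(h_4,h_5)) all reduce to 0 modulo the current basis, so we have a Gröbner basis.
Inter-reduce: drop elements whose leading term is divisible by another's, tail-reduce, and make monic.
Reduced Gröbner basis: {v^3 - 3/8uw + 17/48v^2 + 1/16u - 205/72v - 4w - 53/18, u^2 - 5v + 4, uv + 4v^2 + 2u + 16/3v + 6w - 19/3, vw + 2w + 3, w^2 - 1/2u - 2v - 1/6w + 4/3}.
Label its elements g_1 = v^3 - 3/8uw + 17/48v^2 + 1/16u - 205/72v - 4w - 53/18, g_2 = u^2 - 5v + 4, g_3 = uv + 4v^2 + 2u + 16/3v + 6w - 19/3, g_4 = vw + 2w + 3, g_5 = w^2 - 1/2u - 2v - 1/6w + 4/3.

Reduce p = 4u^2 - 20v + 20 modulo G:
  leading term u^2: subtract (4)·g_2 from 4u^2 - 20v + 20 → 4
  leading term 1: no divisor's leading term divides it; move 4 to the remainder.
  normal form = 4.
The normal form is nonzero, so p ∉ I. Since p minus its normal form lies in I, I + (p) = I + (r) where r = 4; decide whether this ideal is the whole ring.
Here r = 4 is a nonzero constant, hence a unit: 1 ∈ I + (p), the Gröbner basis of I + (p) is {1}, and the enlarged system has no common solution — adjoining p is inconsistent.

Adjoining 4u^2 - 20v + 20 makes the ideal the whole ring: the system is inconsistent.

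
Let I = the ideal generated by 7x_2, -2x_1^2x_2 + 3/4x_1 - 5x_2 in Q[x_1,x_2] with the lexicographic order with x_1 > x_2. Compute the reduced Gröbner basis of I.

Buchberger's algorithm terminates because the ascending chain of leading-term ideals stabilizes.

f_1 = 7x_2, LT = x_2.
f_2 = -2x_1^2x_2 + 3/4x_1 - 5x_2, LT = x_1^2x_2.

S(f_1,f_2): lcm = x_1^2x_2. S = 3/8x_1 - 5/2x_2.
  leading term x_1: no divisor's leading term divides it; move 3/8x_1 to the remainder.
  leading term x_2: subtract (-5/14)·f_1 from -5/2x_2 → 0
  remainder 3/8x_1 ≠ 0; add g_3 = 3/8x_1 to the basis.

The other S-polynomials (S(f_1,g_3), S(f_2,g_3)) all reduce to 0 modulo the current basis, so we have a Gröbner basis.
Inter-reduce: drop elements whose leading term is divisible by another's, tail-reduce, and make monic.

G = {x_1, x_2}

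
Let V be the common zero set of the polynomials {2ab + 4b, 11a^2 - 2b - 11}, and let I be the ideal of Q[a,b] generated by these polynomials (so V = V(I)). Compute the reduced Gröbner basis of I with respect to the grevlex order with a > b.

G = {a^2 - 2/11b - 1, ab + 2b, b^2 - 33/2b}

f_1 = 2ab + 4b, LT = ab.
f_2 = 11a^2 - 2b - 11, LT = a^2.

S(f_1,f_2): lcm = a^2b. S = 2ab + 2/11b^2 + b.
  leading term ab: subtract (1)·f_1 from 2ab + 2/11b^2 + b → 2/11b^2 - 3b
  leading term b^2: no divisor's leading term divides it; move 2/11b^2 to the remainder.
  leading term b: no divisor's leading term divides it; move -3b to the remainder.
  remainder 2/11b^2 - 3b ≠ 0; add g_3 = 2/11b^2 - 3b to the basis.

S(f_1,g_3): lcm = ab^2. S = 33/2ab + 2b^2.
  leading term ab: subtract (33/4)·f_1 from 33/2ab + 2b^2 → 2b^2 - 33b
  leading term b^2: subtract (11)·g_3 from 2b^2 - 33b → 0
  remainder 0.

S(f_2,g_3): leading monomials are coprime, so the S-polynomial reduces to 0 (Buchberger's first criterion).
Every S-polynomial of the final basis reduces to 0, so we have a Gröbner basis.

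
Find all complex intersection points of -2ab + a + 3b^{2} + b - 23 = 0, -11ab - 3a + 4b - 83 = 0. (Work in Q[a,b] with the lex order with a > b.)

{(-3, 2), (818/187 - 25*sqrt(987)*I/187, -13/11 - sqrt(987)*I/33), (818/187 + 25*sqrt(987)*I/187, -13/11 + sqrt(987)*I/33)}

Compute a lex Gröbner basis by Buchberger's algorithm.
f_1 = -2ab + a + 3b^{2} + b - 23, LT = ab.
f_2 = -11ab - 3a + 4b - 83, LT = ab.

S(f_1,f_2): lcm = ab. S = -\tfrac{17}{22}a - \tfrac{3}{2}b^{2} - \tfrac{3}{22}b + \tfrac{87}{22}.
  leading term a: no divisor's leading term divides it; move -\tfrac{17}{22}a to the remainder.
  leading term b^{2}: no divisor's leading term divides it; move -\tfrac{3}{2}b^{2} to the remainder.
  leading term b: no divisor's leading term divides it; move -\tfrac{3}{22}b to the remainder.
  leading term 1: no divisor's leading term divides it; move \tfrac{87}{22} to the remainder.
  remainder -\tfrac{17}{22}a - \tfrac{3}{2}b^{2} - \tfrac{3}{22}b + \tfrac{87}{22} ≠ 0; add h_3 = -\tfrac{17}{22}a - \tfrac{3}{2}b^{2} - \tfrac{3}{22}b + \tfrac{87}{22} to the basis.

S(f_1,h_3): lcm = ab. S = -\tfrac{1}{2}a - \tfrac{33}{17}b^{3} - \tfrac{57}{34}b^{2} + \tfrac{157}{34}b + \tfrac{23}{2}.
  leading term a: subtract (\tfrac{11}{17})·h_3 from -\tfrac{1}{2}a - \tfrac{33}{17}b^{3} - \tfrac{57}{34}b^{2} + \tfrac{157}{34}b + \tfrac{23}{2} → -\tfrac{33}{17}b^{3} - \tfrac{12}{17}b^{2} + \tfrac{80}{17}b + \tfrac{152}{17}
  leading term b^{3}: no divisor's leading term divides it; move -\tfrac{33}{17}b^{3} to the remainder.
  leading term b^{2}: no divisor's leading term divides it; move -\tfrac{12}{17}b^{2} to the remainder.
  leading term b: no divisor's leading term divides it; move \tfrac{80}{17}b to the remainder.
  leading term 1: no divisor's leading term divides it; move \tfrac{152}{17} to the remainder.
  remainder -\tfrac{33}{17}b^{3} - \tfrac{12}{17}b^{2} + \tfrac{80}{17}b + \tfrac{152}{17} ≠ 0; add h_4 = -\tfrac{33}{17}b^{3} - \tfrac{12}{17}b^{2} + \tfrac{80}{17}b + \tfrac{152}{17} to the basis.

S(f_2,h_3): lcm = ab. S = \tfrac{3}{11}a - \tfrac{33}{17}b^{3} - \tfrac{3}{17}b^{2} + \tfrac{889}{187}b + \tfrac{83}{11}.
  leading term a: subtract (-\tfrac{6}{17})·h_3 from \tfrac{3}{11}a - \tfrac{33}{17}b^{3} - \tfrac{3}{17}b^{2} + \tfrac{889}{187}b + \tfrac{83}{11} → -\tfrac{33}{17}b^{3} - \tfrac{12}{17}b^{2} + \tfrac{80}{17}b + \tfrac{152}{17}
  leading term b^{3}: subtract (1)·h_4 from -\tfrac{33}{17}b^{3} - \tfrac{12}{17}b^{2} + \tfrac{80}{17}b + \tfrac{152}{17} → 0
  remainder 0.

S(f_1,h_4): lcm = ab^{3}. S = -\tfrac{19}{22}ab^{2} + \tfrac{80}{33}ab + \tfrac{152}{33}a - \tfrac{3}{2}b^{4} - \tfrac{1}{2}b^{3} + \tfrac{23}{2}b^{2}.
  leading term ab^{2}: subtract (\tfrac{19}{44}b)·f_1 from -\tfrac{19}{22}ab^{2} + \tfrac{80}{33}ab + \tfrac{152}{33}a - \tfrac{3}{2}b^{4} - \tfrac{1}{2}b^{3} + \tfrac{23}{2}b^{2} → \tfrac{263}{132}ab + \tfrac{152}{33}a - \tfrac{3}{2}b^{4} - \tfrac{79}{44}b^{3} + \tfrac{487}{44}b^{2} + \tfrac{437}{44}b
  leading term ab: subtract (-\tfrac{263}{264})·f_1 from \tfrac{263}{132}ab + \tfrac{152}{33}a - \tfrac{3}{2}b^{4} - \tfrac{79}{44}b^{3} + \tfrac{487}{44}b^{2} + \tfrac{437}{44}b → \tfrac{493}{88}a - \tfrac{3}{2}b^{4} - \tfrac{79}{44}b^{3} + \tfrac{1237}{88}b^{2} + \tfrac{2885}{264}b - \tfrac{6049}{264}
  leading term a: subtract (-\tfrac{29}{4})·h_3 from \tfrac{493}{88}a - \tfrac{3}{2}b^{4} - \tfrac{79}{44}b^{3} + \tfrac{1237}{88}b^{2} + \tfrac{2885}{264}b - \tfrac{6049}{264} → -\tfrac{3}{2}b^{4} - \tfrac{79}{44}b^{3} + \tfrac{35}{11}b^{2} + \tfrac{328}{33}b + \tfrac{190}{33}
  leading term b^{4}: subtract (\tfrac{17}{22}b)·h_4 from -\tfrac{3}{2}b^{4} - \tfrac{79}{44}b^{3} + \tfrac{35}{11}b^{2} + \tfrac{328}{33}b + \tfrac{190}{33} → -\tfrac{5}{4}b^{3} - \tfrac{5}{11}b^{2} + \tfrac{100}{33}b + \tfrac{190}{33}
  leading term b^{3}: subtract (\tfrac{85}{132})·h_4 from -\tfrac{5}{4}b^{3} - \tfrac{5}{11}b^{2} + \tfrac{100}{33}b + \tfrac{190}{33} → 0
  remainder 0.

S(f_2,h_4): lcm = ab^{3}. S = -\tfrac{1}{11}ab^{2} + \tfrac{80}{33}ab + \tfrac{152}{33}a - \tfrac{4}{11}b^{3} + \tfrac{83}{11}b^{2}.
  leading term ab^{2}: subtract (\tfrac{1}{22}b)·f_1 from -\tfrac{1}{11}ab^{2} + \tfrac{80}{33}ab + \tfrac{152}{33}a - \tfrac{4}{11}b^{3} + \tfrac{83}{11}b^{2} → \tfrac{157}{66}ab + \tfrac{152}{33}a - \tfrac{1}{2}b^{3} + \tfrac{15}{2}b^{2} + \tfrac{23}{22}b
  leading term ab: subtract (-\tfrac{157}{132})·f_1 from \tfrac{157}{66}ab + \tfrac{152}{33}a - \tfrac{1}{2}b^{3} + \tfrac{15}{2}b^{2} + \tfrac{23}{22}b → \tfrac{255}{44}a - \tfrac{1}{2}b^{3} + \tfrac{487}{44}b^{2} + \tfrac{295}{132}b - \tfrac{3611}{132}
  leading term a: subtract (-\tfrac{15}{2})·h_3 from \tfrac{255}{44}a - \tfrac{1}{2}b^{3} + \tfrac{487}{44}b^{2} + \tfrac{295}{132}b - \tfrac{3611}{132} → -\tfrac{1}{2}b^{3} - \tfrac{2}{11}b^{2} + \tfrac{40}{33}b + \tfrac{76}{33}
  leading term b^{3}: subtract (\tfrac{17}{66})·h_4 from -\tfrac{1}{2}b^{3} - \tfrac{2}{11}b^{2} + \tfrac{40}{33}b + \tfrac{76}{33} → 0
  remainder 0.

S(h_3,h_4): leading monomials are coprime, so the S-polynomial reduces to 0 (Buchberger's first criterion).
Every S-polynomial of the final basis reduces to 0, so we have a Gröbner basis.
Inter-reduce: drop elements whose leading term is divisible by another's, tail-reduce, and make monic.
Reduced Gröbner basis: {a + \tfrac{33}{17}b^{2} + \tfrac{3}{17}b - \tfrac{87}{17}, b^{3} + \tfrac{4}{11}b^{2} - \tfrac{80}{33}b - \tfrac{152}{33}}.

From the last basis element, b^{3} + \tfrac{4}{11}b^{2} - \tfrac{80}{33}b - \tfrac{152}{33} = 0, so b takes values in {2, -13/11 - sqrt(987)*I/33, -13/11 + sqrt(987)*I/33}. Each choice, substituted upward through the basis, yields the corresponding point(s) of the solution set.
  b = 2: the earlier basis element becomes a + 3 = 0, giving a = -3 — point (-3, 2).
  b = -13/11 - sqrt(987)*I/33: the earlier basis element becomes a - 818/187 + 25*sqrt(987)*I/187 = 0, giving a = 818/187 - 25*sqrt(987)*I/187 — point (818/187 - 25*sqrt(987)*I/187, -13/11 - sqrt(987)*I/33).
  b = -13/11 + sqrt(987)*I/33: the earlier basis element becomes a - 818/187 - 25*sqrt(987)*I/187 = 0, giving a = 818/187 + 25*sqrt(987)*I/187 — point (818/187 + 25*sqrt(987)*I/187, -13/11 + sqrt(987)*I/33).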